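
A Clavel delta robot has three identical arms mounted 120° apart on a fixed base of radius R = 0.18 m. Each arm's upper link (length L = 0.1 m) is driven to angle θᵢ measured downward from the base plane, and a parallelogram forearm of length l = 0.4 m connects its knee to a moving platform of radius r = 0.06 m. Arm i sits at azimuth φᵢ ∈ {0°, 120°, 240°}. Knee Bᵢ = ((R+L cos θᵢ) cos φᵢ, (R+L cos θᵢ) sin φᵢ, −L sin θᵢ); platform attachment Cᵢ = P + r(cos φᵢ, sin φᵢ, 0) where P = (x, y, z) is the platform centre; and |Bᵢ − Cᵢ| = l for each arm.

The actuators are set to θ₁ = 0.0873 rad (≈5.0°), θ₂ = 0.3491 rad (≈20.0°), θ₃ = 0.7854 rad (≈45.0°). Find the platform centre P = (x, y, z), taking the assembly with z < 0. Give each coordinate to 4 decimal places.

φ1=0.0°: virtual centre (0.2196, 0.0000, -0.0087), radius l
arm 2 at φ=120.0°: ρ2 = 0.2140;  O2 = (-0.1070, 0.1853, -0.0342)
O3 = (0.1907·cos240.0°, 0.1907·sin240.0°, -0.0707) = (-0.0954, -0.1652, -0.0707)
eliminate P² terms by subtracting sphere 1 from 2 and 3
linear system: -0.6532x+0.3706y = -0.0014−-0.0510z; -0.6299x+-0.3303y = -0.0069−-0.1240z
Cramer: x(z) = 0.0067-0.1398z;  y(z) = 0.0082-0.1088z
quadratic in z: (1.0314)z²+(0.0752)z+(-0.1145)=0, √Δ=0.6915 → z ∈ {-0.3717, 0.2988}; z = -0.3717 (taking z<0)
x = 0.0587, y = 0.0486

(0.0587, 0.0486, -0.3717)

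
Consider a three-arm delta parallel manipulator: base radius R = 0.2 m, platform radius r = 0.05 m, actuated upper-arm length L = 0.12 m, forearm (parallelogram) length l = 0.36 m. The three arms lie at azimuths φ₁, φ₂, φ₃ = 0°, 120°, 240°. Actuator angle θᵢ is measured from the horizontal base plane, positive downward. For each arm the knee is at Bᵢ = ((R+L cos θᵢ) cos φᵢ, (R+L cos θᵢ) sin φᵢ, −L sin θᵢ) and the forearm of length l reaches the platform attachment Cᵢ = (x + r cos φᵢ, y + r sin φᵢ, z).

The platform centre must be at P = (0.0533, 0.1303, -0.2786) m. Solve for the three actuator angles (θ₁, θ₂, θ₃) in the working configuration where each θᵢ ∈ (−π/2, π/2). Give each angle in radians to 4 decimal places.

θ₁ = 0.1744, θ₂ = -0.0878, θ₃ = 1.3088

φ1=0.0° → target in arm frame (0.0533, 0.1303)
  A cos θ + B sin θ = C:  0.0967·cos θ + -0.2786·sin θ = 0.0469
  √(A²+B²)=0.2949;  θ1 = -1.2367+1.4111 ≈ 0.1744
φ2=120.0° → target in arm frame (0.0862, -0.1113)
  A cos θ + B sin θ = C:  0.0638·cos θ + -0.2786·sin θ = 0.0880
  √(A²+B²)=0.2858;  θ2 = -1.3457+1.2578 ≈ -0.0878
rotate P by −φ3: (-0.1395, -0.0190, -0.2786)
  A=0.2895, B=-0.2786, C=(l²−L²−A²−y'²−z²)/(2L)=-0.1941
  γ=atan2(-0.2786,0.2895)=-0.7662;  ψ=arccos(-0.4831)=2.0750;  θ3=γ+ψ≈1.3088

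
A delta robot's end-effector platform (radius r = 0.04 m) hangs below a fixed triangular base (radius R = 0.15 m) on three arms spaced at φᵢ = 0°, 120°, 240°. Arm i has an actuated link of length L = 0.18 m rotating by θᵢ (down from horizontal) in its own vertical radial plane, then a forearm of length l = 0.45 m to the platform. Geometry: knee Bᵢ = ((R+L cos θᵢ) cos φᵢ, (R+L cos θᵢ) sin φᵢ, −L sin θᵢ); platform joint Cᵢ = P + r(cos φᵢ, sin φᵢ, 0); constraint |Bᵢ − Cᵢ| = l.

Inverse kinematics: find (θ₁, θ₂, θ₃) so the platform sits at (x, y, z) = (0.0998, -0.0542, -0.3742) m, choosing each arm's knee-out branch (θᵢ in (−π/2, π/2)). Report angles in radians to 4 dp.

θ₁ = -0.1747, θ₂ = 0.6106, θ₃ = 0.2617

rotate P by −φ1: (0.0998, -0.0542, -0.3742)
  A cos θ + B sin θ = C:  0.0102·cos θ + -0.3742·sin θ = 0.0751
  √(A²+B²)=0.3743;  θ1 = -1.5435+1.3688 ≈ -0.1747
arm 2 (φ=120.0°): x'=-0.0968, y'=-0.0593
  A cos θ + B sin θ = C:  0.2068·cos θ + -0.3742·sin θ = -0.0451
  √(A²+B²)=0.4276;  θ2 = -1.0658+1.6764 ≈ 0.6106
arm 3 (φ=240.0°): x'=-0.0030, y'=0.1135
  A=0.1130, B=-0.3742, C=(l²−L²−A²−y'²−z²)/(2L)=0.0123
  √(A²+B²)=0.3909;  θ3 = -1.2776+1.5393 ≈ 0.2617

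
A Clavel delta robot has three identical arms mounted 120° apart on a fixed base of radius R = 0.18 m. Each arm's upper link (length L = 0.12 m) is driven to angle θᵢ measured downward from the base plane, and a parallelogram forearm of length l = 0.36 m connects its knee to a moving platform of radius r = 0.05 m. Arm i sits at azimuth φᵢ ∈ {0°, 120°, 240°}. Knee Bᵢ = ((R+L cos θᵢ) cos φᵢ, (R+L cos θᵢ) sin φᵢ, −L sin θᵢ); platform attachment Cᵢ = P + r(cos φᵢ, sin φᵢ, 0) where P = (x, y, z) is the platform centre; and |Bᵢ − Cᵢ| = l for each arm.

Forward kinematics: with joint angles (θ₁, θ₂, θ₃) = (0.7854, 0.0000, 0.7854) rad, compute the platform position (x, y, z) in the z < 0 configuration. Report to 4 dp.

(-0.0446, 0.0773, -0.3221)

centre 1 = (0.2149·cos0.0°, 0.2149·sin0.0°, -0.0849) = (0.2149, 0.0000, -0.0849)
arm 2 at φ=120.0°: (R−r)+L cos θ2 = 0.2500;  centre 2 = (-0.1250, 0.2165, 0.0000)
φ3=240.0°: virtual centre (-0.1074, -0.1861, -0.0849), radius l
subtract pairs → two planes through P
linear system: -0.6797x+0.4330y = 0.0091−0.1697z; -0.6446x+-0.3721y = 0.0000−0.0000z
Cramer: x(z) = -0.0064+0.1187z;  y(z) = 0.0111-0.2056z
sphere 1 gives Az²+Bz+C=0 with A=1.0564, B=0.1126, C=-0.0733;  B²−4AC=0.3225;  roots -0.3221, 0.2155;  negative root z = -0.3221
x = -0.0446, y = 0.0773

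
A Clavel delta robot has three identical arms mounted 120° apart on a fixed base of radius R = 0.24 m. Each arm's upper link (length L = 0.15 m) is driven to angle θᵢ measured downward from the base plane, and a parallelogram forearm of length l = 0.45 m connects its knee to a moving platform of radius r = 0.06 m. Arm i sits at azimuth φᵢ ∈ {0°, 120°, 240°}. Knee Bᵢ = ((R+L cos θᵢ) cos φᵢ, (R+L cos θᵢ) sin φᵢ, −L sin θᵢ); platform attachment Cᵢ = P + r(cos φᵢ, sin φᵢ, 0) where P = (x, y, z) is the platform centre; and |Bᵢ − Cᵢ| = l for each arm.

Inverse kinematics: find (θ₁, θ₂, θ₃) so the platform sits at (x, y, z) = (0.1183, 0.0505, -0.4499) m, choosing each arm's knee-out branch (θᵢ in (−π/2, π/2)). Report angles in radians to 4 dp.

φ1=0.0° → target in arm frame (0.1183, 0.0505)
  A cos θ + B sin θ = C:  0.0617·cos θ + -0.4499·sin θ = -0.0959
  √(A²+B²)=0.4541;  θ1 = -1.4345+1.7836 ≈ 0.3491
rotate P by −φ2: (-0.0154, -0.1277, -0.4499)
  e−x'=0.1954;  (l²−L²−(e−x')²−y'²−z²)/2L = -0.2563
  γ=atan2(-0.4499,0.1954)=-1.1610;  ψ=arccos(-0.5226)=2.1207;  θ2=γ+ψ≈0.9597
rotate P by −φ3: (-0.1029, 0.0772, -0.4499)
  A cos θ + B sin θ = C:  0.2829·cos θ + -0.4499·sin θ = -0.3613
  √(A²+B²)=0.5314;  θ3 = -1.0095+2.3184 ≈ 1.3089

θ₁ = 0.3491, θ₂ = 0.9597, θ₃ = 1.3089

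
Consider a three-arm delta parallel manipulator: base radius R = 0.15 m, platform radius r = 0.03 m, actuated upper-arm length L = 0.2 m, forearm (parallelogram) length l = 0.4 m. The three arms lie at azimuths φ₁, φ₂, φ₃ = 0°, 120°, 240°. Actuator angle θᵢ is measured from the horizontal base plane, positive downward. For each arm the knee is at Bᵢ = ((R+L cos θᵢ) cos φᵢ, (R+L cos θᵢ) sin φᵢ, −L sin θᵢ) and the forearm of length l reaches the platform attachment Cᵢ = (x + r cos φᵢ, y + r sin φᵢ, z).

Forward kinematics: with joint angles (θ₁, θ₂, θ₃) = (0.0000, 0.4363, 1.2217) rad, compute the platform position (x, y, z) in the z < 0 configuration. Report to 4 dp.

φ1=0.0°: virtual centre (0.3200, 0.0000, 0.0000), radius l
arm 2 at φ=120.0°: ρ2 = 0.3013;  centre 2 = (-0.1506, 0.2609, -0.0845)
arm 3 at φ=240.0°: ρ3 = 0.1884;  centre 3 = (-0.0942, -0.1632, -0.1879)
eliminate P² terms by subtracting sphere 1 from 2 and 3
plane₁₂: -0.9413x+0.5218y+-0.1690z = -0.0045
Cramer: x(z) = 0.0243-0.3398z;  y(z) = 0.0352-0.2891z
into |P−centre ₁|² = l²: 1.1991z² + 0.1807z + -0.0713 = 0;  Δ = 0.3747;  z = -0.3306 or 0.1799 → z<0 root = -0.3306
x = 0.1366, y = 0.1307

(0.1366, 0.1307, -0.3306)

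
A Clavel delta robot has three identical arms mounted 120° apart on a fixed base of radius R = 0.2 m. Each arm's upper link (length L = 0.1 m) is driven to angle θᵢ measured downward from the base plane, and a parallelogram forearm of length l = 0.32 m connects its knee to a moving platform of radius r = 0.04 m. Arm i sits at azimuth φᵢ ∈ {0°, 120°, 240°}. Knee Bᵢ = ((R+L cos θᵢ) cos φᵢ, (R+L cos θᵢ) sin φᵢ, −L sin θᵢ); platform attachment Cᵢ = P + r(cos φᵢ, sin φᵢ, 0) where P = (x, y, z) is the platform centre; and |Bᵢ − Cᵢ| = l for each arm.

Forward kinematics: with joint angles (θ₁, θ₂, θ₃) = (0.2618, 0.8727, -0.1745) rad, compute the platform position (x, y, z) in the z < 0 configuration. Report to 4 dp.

(0.0111, -0.0633, -0.2212)

arm 1 at φ=0.0°: e+L cos θ1 = 0.2566;  centre 1 = (0.2566, 0.0000, -0.0259)
centre 2 = (0.2243·cos120.0°, 0.2243·sin120.0°, -0.0766) = (-0.1121, 0.1942, -0.0766)
centre 3 = (0.2585·cos240.0°, 0.2585·sin240.0°, 0.0174) = (-0.1292, -0.2239, 0.0174)
|centre ₂|²−|centre ₁|² = -0.0103;  |centre ₃|²−|centre ₁|² = 0.0006
linear system: -0.7375x+0.3885y = -0.0103−-0.1014z; -0.7717x+-0.4477y = 0.0006−0.0865z
Cramer: x(z) = 0.0070-0.0188z;  y(z) = -0.0134+0.2255z
quadratic in z: (1.0512)z²+(0.0551)z+(-0.0392)=0, √Δ=0.4099 → z ∈ {-0.2212, 0.1688}; z = -0.2212 (taking z<0)
x = 0.0111, y = -0.0633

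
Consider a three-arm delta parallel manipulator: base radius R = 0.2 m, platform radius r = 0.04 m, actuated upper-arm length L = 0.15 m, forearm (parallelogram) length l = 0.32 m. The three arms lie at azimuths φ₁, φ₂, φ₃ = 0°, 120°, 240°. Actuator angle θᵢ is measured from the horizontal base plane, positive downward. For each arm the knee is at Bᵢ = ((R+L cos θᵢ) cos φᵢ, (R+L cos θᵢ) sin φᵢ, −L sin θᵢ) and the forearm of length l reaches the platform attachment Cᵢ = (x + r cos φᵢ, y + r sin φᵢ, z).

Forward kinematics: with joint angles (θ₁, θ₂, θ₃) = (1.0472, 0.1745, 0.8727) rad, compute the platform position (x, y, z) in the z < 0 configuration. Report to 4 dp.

φ1=0.0°: virtual centre (0.2350, 0.0000, -0.1299), radius l
arm 2 at φ=120.0°: ρ2 = 0.3077;  centre 2 = (-0.1539, 0.2665, -0.0260)
arm 3 at φ=240.0°: ρ3 = 0.2564;  centre 3 = (-0.1282, -0.2221, -0.1149)
eliminate P² terms by subtracting sphere 1 from 2 and 3
linear system: -0.7777x+0.5330y = 0.0233−0.2077z; -0.7264x+-0.4441y = 0.0069−0.0300z
det = 0.7326;  x = -0.0191+0.1477z,  y = 0.0158+-0.1741z
sphere 1 gives Az²+Bz+C=0 with A=1.0522, B=0.1792, C=-0.0207;  B²−4AC=0.1193;  roots -0.2493, 0.0790;  negative root z = -0.2493
x = -0.0559, y = 0.0592

(-0.0559, 0.0592, -0.2493)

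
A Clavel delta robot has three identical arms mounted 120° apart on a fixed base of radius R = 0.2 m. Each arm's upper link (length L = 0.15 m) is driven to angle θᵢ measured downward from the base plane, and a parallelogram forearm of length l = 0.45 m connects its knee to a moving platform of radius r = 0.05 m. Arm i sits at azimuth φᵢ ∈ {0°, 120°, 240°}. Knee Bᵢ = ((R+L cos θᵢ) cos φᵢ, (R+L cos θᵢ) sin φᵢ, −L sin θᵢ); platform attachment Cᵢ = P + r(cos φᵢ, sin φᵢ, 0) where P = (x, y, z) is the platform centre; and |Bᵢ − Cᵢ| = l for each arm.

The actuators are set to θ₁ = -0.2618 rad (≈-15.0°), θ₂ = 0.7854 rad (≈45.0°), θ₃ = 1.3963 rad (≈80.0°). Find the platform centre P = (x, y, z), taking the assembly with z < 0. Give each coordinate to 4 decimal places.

O1 = (0.2949·cos0.0°, 0.2949·sin0.0°, 0.0388) = (0.2949, 0.0000, 0.0388)
φ2=120.0°: virtual centre (-0.1280, 0.2218, -0.1061), radius l
arm 3 at φ=240.0°: ρ3 = 0.1760;  O3 = (-0.0880, -0.1525, -0.1477)
eliminate P² terms by subtracting sphere 1 from 2 and 3
linear system: -0.8458x+0.4435y = -0.0116−-0.2898z; -0.7658x+-0.3049y = -0.0357−-0.3731z
Cramer: x(z) = 0.0324-0.4248z;  y(z) = 0.0355-0.1567z
quadratic in z: (1.2050)z²+(0.1342)z+(-0.1308)=0, √Δ=0.8054 → z ∈ {-0.3899, 0.2785}; z = -0.3899 (taking z<0)
x = 0.1980, y = 0.0966

(0.1980, 0.0966, -0.3899)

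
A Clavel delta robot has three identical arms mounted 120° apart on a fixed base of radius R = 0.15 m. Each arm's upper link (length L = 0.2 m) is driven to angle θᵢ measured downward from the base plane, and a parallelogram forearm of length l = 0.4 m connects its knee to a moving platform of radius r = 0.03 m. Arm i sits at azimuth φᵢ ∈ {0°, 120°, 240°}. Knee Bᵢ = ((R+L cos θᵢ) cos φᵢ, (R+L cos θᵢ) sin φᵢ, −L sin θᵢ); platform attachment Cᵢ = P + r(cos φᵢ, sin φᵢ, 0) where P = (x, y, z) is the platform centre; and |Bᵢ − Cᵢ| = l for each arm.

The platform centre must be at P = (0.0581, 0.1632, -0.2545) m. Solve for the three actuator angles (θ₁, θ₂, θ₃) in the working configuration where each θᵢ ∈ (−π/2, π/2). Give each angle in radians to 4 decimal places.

θ₁ = 0.0000, θ₂ = -0.3496, θ₃ = 1.0471

rotate P by −φ1: (0.0581, 0.1632, -0.2545)
  A=0.0619, B=-0.2545, C=(l²−L²−A²−y'²−z²)/(2L)=0.0619
  √(A²+B²)=0.2619;  θ1 = -1.3322+1.3322 ≈ 0.0000
φ2=120.0° → target in arm frame (0.1123, -0.1319)
  e−x'=0.0077;  (l²−L²−(e−x')²−y'²−z²)/2L = 0.0944
  θ2 = atan2(B,A) + arccos(C/0.2546) = -0.3496
rotate P by −φ3: (-0.1704, -0.0313, -0.2545)
  A=0.2904, B=-0.2545, C=(l²−L²−A²−y'²−z²)/(2L)=-0.0752
  √(A²+B²)=0.3861;  θ3 = -0.7196+1.7668 ≈ 1.0471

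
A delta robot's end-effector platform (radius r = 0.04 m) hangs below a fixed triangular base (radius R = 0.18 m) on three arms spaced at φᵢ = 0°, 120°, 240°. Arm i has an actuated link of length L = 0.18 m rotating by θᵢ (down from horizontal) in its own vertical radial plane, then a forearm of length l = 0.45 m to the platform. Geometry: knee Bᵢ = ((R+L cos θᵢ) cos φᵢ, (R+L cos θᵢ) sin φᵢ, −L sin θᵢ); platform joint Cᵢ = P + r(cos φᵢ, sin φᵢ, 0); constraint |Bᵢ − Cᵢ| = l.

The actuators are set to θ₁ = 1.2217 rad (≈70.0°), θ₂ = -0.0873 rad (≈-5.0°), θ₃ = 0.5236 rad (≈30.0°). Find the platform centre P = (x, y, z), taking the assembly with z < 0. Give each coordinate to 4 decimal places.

centre 1 = (0.2016·cos0.0°, 0.2016·sin0.0°, -0.1691) = (0.2016, 0.0000, -0.1691)
φ2=120.0°: virtual centre (-0.1597, 0.2765, 0.0157), radius l
φ3=240.0°: virtual centre (-0.1479, -0.2562, -0.0900), radius l
|centre ₂|²−|centre ₁|² = 0.0330;  |centre ₃|²−|centre ₁|² = 0.0264
plane₁₂: -0.7225x+0.5531y+0.3697z = 0.0330
det = 0.7569;  x = -0.0416+0.3660z,  y = 0.0052+-0.1903z
quadratic in z: (1.1702)z²+(0.1583)z+(-0.1147)=0, √Δ=0.7497 → z ∈ {-0.3880, 0.2527}; z = -0.3880 (taking z<0)
x = -0.1836, y = 0.0791

(-0.1836, 0.0791, -0.3880)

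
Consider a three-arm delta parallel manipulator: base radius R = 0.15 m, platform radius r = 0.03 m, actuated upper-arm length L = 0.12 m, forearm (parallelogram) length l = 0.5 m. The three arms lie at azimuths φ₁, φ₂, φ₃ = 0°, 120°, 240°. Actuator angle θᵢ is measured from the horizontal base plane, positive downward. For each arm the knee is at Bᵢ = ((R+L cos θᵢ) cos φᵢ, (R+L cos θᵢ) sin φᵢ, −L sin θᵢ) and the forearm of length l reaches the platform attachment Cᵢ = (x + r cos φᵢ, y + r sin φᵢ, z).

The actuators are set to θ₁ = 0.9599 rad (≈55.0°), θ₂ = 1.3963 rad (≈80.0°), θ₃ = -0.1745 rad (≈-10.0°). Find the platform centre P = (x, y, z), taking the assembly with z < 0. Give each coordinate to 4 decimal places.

(-0.0492, -0.2289, -0.4737)

S1 = (0.1888·cos0.0°, 0.1888·sin0.0°, -0.0983) = (0.1888, 0.0000, -0.0983)
φ2=120.0°: virtual centre (-0.0704, 0.1220, -0.1182), radius l
arm 3 at φ=240.0°: ρ3 = 0.2382;  S3 = (-0.1191, -0.2063, 0.0208)
|S₂|²−|S₁|² = -0.0115;  |S₃|²−|S₁|² = 0.0118
linear system: -0.5185x+0.2439y = -0.0115−-0.0398z; -0.6158x+-0.4125y = 0.0118−0.2383z
Cramer: x(z) = 0.0051+0.1146z;  y(z) = -0.0363+0.4065z
quadratic in z: (1.1784)z²+(0.1249)z+(-0.2053)=0, √Δ=0.9915 → z ∈ {-0.4737, 0.3677}; z = -0.4737 (taking z<0)
x = -0.0492, y = -0.2289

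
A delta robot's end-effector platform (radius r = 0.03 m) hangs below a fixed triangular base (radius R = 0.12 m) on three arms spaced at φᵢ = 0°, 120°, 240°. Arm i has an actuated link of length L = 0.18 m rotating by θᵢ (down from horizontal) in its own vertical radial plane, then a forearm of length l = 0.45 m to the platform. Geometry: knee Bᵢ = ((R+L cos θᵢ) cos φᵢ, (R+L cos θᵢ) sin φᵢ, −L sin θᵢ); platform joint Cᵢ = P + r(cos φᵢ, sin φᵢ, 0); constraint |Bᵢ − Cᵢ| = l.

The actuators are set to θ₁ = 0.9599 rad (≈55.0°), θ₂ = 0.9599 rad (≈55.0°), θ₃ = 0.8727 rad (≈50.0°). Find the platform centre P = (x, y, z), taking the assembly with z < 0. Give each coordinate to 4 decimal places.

arm 1 at φ=0.0°: e+L cos θ1 = 0.1932;  S1 = (0.1932, 0.0000, -0.1474)
φ2=120.0°: virtual centre (-0.0966, 0.1674, -0.1474), radius l
S3 = (0.2057·cos240.0°, 0.2057·sin240.0°, -0.1379) = (-0.1028, -0.1781, -0.1379)
|S₂|²−|S₁|² = 0.0000;  |S₃|²−|S₁|² = 0.0022
linear system: -0.5797x+0.3347y = 0.0000−0.0000z; -0.5922x+-0.3563y = 0.0022−0.0191z
Cramer: x(z) = -0.0019+0.0158z;  y(z) = -0.0032+0.0274z
into |P−S₁|² = l²: 1.0010z² + 0.2885z + -0.1427 = 0;  Δ = 0.6546;  z = -0.5483 or 0.2600 → z<0 root = -0.5483
x = -0.0105, y = -0.0182

(-0.0105, -0.0182, -0.5483)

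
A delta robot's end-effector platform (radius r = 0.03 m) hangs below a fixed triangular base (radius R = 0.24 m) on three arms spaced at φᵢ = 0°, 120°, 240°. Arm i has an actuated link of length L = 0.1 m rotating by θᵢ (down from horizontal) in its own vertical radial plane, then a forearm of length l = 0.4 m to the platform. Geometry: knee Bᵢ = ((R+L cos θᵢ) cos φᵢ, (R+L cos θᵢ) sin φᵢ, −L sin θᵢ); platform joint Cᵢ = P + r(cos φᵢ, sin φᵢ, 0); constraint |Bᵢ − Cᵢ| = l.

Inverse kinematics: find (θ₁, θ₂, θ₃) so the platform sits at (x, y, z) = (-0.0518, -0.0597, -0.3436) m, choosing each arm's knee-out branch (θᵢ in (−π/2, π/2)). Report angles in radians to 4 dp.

θ₁ = 1.1346, θ₂ = 0.9600, θ₃ = 0.1740

φ1=0.0° → target in arm frame (-0.0518, -0.0597)
  A cos θ + B sin θ = C:  0.2618·cos θ + -0.3436·sin θ = -0.2008
  √(A²+B²)=0.4320;  θ1 = -0.9197+2.0543 ≈ 1.1346
φ2=120.0° → target in arm frame (-0.0258, 0.0747)
  e−x'=0.2358;  (l²−L²−(e−x')²−y'²−z²)/2L = -0.1462
  γ=atan2(-0.3436,0.2358)=-0.9693;  ψ=arccos(-0.3509)=1.9293;  θ2=γ+ψ≈0.9600
arm 3 (φ=240.0°): x'=0.0776, y'=-0.0150
  A cos θ + B sin θ = C:  0.1324·cos θ + -0.3436·sin θ = 0.0709
  √(A²+B²)=0.3682;  θ3 = -1.2030+1.3770 ≈ 0.1740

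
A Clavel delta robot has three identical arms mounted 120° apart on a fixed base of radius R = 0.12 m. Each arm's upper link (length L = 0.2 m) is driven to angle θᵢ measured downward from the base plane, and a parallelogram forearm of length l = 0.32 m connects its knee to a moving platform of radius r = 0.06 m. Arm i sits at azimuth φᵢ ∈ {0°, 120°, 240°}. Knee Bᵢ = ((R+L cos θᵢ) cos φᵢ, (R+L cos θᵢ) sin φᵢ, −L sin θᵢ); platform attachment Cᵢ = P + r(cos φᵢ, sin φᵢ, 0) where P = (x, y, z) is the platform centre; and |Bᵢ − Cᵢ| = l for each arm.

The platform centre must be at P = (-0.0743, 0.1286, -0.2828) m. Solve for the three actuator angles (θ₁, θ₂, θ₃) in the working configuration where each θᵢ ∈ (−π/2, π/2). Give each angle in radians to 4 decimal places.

θ₁ = 0.8729, θ₂ = -0.0873, θ₃ = 0.8726

arm 1 (φ=0.0°): x'=-0.0743, y'=0.1286
  A cos θ + B sin θ = C:  0.1343·cos θ + -0.2828·sin θ = -0.1304
  √(A²+B²)=0.3131;  θ1 = -1.1274+2.0003 ≈ 0.8729
φ2=120.0° → target in arm frame (0.1485, 0.0000)
  A=-0.0885, B=-0.2828, C=(l²−L²−A²−y'²−z²)/(2L)=-0.0635
  γ=atan2(-0.2828,-0.0885)=-1.8742;  ψ=arccos(-0.2144)=1.7869;  θ2=γ+ψ≈-0.0873
arm 3 (φ=240.0°): x'=-0.0742, y'=-0.1286
  A=0.1342, B=-0.2828, C=(l²−L²−A²−y'²−z²)/(2L)=-0.1304
  √(A²+B²)=0.3130;  θ3 = -1.1277+2.0003 ≈ 0.8726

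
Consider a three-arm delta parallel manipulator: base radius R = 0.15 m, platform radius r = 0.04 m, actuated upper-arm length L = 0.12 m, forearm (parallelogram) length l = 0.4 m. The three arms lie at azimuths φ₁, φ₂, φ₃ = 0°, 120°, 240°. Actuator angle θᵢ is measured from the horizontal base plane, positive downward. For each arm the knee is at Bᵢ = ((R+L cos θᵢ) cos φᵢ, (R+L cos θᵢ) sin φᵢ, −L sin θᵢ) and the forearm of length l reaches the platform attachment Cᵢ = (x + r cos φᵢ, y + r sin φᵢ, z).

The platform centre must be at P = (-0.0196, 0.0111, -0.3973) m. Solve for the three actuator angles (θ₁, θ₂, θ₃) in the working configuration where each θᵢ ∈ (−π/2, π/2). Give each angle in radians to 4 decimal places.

θ₁ = 0.6104, θ₂ = 0.4362, θ₃ = 0.5232

rotate P by −φ1: (-0.0196, 0.0111, -0.3973)
  e−x'=0.1296;  (l²−L²−(e−x')²−y'²−z²)/2L = -0.1215
  γ=atan2(-0.3973,0.1296)=-1.2555;  ψ=arccos(-0.2908)=1.8659;  θ1=γ+ψ≈0.6104
rotate P by −φ2: (0.0194, 0.0114, -0.3973)
  A=0.0906, B=-0.3973, C=(l²−L²−A²−y'²−z²)/(2L)=-0.0858
  θ2 = atan2(B,A) + arccos(C/0.4075) = 0.4362
arm 3 (φ=240.0°): x'=0.0002, y'=-0.0225
  A=0.1098, B=-0.3973, C=(l²−L²−A²−y'²−z²)/(2L)=-0.1034
  √(A²+B²)=0.4122;  θ3 = -1.3011+1.8243 ≈ 0.5232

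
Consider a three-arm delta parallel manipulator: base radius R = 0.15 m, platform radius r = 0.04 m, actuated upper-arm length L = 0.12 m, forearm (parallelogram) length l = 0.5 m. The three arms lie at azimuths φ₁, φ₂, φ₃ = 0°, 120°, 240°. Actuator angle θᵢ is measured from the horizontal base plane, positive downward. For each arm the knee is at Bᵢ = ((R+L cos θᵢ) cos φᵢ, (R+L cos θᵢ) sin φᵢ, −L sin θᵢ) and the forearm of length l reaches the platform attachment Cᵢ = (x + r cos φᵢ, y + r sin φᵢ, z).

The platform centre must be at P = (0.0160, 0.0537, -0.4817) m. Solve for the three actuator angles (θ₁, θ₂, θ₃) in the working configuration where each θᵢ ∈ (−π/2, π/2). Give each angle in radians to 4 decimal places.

θ₁ = 0.2620, θ₂ = 0.1748, θ₃ = 0.5240

rotate P by −φ1: (0.0160, 0.0537, -0.4817)
  A cos θ + B sin θ = C:  0.0940·cos θ + -0.4817·sin θ = -0.0340
  γ=atan2(-0.4817,0.0940)=-1.3781;  ψ=arccos(-0.0692)=1.6401;  θ1=γ+ψ≈0.2620
rotate P by −φ2: (0.0385, -0.0407, -0.4817)
  A=0.0715, B=-0.4817, C=(l²−L²−A²−y'²−z²)/(2L)=-0.0133
  γ=atan2(-0.4817,0.0715)=-1.4235;  ψ=arccos(-0.0274)=1.5982;  θ2=γ+ψ≈0.1748
arm 3 (φ=240.0°): x'=-0.0545, y'=-0.0130
  A=0.1645, B=-0.4817, C=(l²−L²−A²−y'²−z²)/(2L)=-0.0986
  θ3 = atan2(B,A) + arccos(C/0.5090) = 0.5240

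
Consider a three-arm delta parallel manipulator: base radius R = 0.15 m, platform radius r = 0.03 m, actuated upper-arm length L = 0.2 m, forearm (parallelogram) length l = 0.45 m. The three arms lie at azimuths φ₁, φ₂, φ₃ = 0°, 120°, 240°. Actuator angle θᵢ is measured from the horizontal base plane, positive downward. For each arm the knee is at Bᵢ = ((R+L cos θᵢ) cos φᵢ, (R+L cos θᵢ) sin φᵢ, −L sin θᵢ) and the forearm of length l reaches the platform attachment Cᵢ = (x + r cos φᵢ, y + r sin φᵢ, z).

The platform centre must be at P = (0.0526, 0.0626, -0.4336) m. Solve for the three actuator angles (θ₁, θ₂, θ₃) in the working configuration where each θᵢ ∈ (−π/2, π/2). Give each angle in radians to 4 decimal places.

φ1=0.0° → target in arm frame (0.0526, 0.0626)
  A=0.0674, B=-0.4336, C=(l²−L²−A²−y'²−z²)/(2L)=-0.0849
  γ=atan2(-0.4336,0.0674)=-1.4166;  ψ=arccos(-0.1935)=1.7656;  θ1=γ+ψ≈0.3490
φ2=120.0° → target in arm frame (0.0279, -0.0769)
  e−x'=0.0921;  (l²−L²−(e−x')²−y'²−z²)/2L = -0.0997
  γ=atan2(-0.4336,0.0921)=-1.3615;  ψ=arccos(-0.2250)=1.7977;  θ2=γ+ψ≈0.4362
arm 3 (φ=240.0°): x'=-0.0805, y'=0.0143
  e−x'=0.2005;  (l²−L²−(e−x')²−y'²−z²)/2L = -0.1648
  √(A²+B²)=0.4777;  θ3 = -1.1376+1.9230 ≈ 0.7853

θ₁ = 0.3490, θ₂ = 0.4362, θ₃ = 0.7853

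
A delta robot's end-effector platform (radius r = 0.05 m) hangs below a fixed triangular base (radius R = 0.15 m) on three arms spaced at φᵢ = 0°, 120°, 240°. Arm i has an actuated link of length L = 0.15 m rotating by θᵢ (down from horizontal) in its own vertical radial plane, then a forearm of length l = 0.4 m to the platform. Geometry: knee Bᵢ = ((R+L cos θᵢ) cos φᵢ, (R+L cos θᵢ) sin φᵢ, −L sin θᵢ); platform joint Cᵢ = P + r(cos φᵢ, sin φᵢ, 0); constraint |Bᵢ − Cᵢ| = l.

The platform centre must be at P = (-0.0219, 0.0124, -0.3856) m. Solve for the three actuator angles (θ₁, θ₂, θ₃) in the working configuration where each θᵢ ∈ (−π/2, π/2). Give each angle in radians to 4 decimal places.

θ₁ = 0.5239, θ₂ = 0.3490, θ₃ = 0.4365

arm 1 (φ=0.0°): x'=-0.0219, y'=0.0124
  e−x'=0.1219;  (l²−L²−(e−x')²−y'²−z²)/2L = -0.0873
  θ1 = atan2(B,A) + arccos(C/0.4044) = 0.5239
φ2=120.0° → target in arm frame (0.0217, 0.0128)
  e−x'=0.0783;  (l²−L²−(e−x')²−y'²−z²)/2L = -0.0583
  θ2 = atan2(B,A) + arccos(C/0.3935) = 0.3490
φ3=240.0° → target in arm frame (0.0002, -0.0252)
  A cos θ + B sin θ = C:  0.0998·cos θ + -0.3856·sin θ = -0.0726
  √(A²+B²)=0.3983;  θ3 = -1.3176+1.7541 ≈ 0.4365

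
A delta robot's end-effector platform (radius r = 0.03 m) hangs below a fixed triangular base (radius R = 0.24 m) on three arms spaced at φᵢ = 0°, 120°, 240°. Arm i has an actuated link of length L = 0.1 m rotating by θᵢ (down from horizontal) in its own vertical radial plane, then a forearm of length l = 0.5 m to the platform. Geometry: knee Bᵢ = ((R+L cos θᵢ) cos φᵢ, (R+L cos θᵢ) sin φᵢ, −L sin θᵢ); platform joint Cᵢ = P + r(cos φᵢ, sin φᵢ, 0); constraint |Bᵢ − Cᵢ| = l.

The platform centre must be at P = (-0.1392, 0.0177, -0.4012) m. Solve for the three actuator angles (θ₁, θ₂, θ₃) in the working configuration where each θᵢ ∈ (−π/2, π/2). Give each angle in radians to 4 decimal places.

rotate P by −φ1: (-0.1392, 0.0177, -0.4012)
  A=0.3492, B=-0.4012, C=(l²−L²−A²−y'²−z²)/(2L)=-0.2161
  θ1 = atan2(B,A) + arccos(C/0.5319) = 1.1346
φ2=120.0° → target in arm frame (0.0849, 0.1117)
  e−x'=0.1251;  (l²−L²−(e−x')²−y'²−z²)/2L = 0.2546
  γ=atan2(-0.4012,0.1251)=-1.2686;  ψ=arccos(0.6058)=0.9200;  θ2=γ+ψ≈-0.3486
φ3=240.0° → target in arm frame (0.0543, -0.1294)
  A cos θ + B sin θ = C:  0.1557·cos θ + -0.4012·sin θ = 0.1902
  √(A²+B²)=0.4304;  θ3 = -1.2005+1.1130 ≈ -0.0876

θ₁ = 1.1346, θ₂ = -0.3486, θ₃ = -0.0876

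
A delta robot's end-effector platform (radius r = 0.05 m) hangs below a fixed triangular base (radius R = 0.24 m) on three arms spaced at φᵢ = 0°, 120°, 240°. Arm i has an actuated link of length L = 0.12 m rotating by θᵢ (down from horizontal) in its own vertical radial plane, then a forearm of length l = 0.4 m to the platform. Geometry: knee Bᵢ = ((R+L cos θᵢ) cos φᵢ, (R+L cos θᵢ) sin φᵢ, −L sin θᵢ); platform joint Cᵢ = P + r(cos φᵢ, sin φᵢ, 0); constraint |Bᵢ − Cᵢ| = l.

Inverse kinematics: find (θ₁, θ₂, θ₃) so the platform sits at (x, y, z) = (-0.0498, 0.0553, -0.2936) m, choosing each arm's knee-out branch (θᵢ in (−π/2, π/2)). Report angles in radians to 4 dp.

arm 1 (φ=0.0°): x'=-0.0498, y'=0.0553
  A=0.2398, B=-0.2936, C=(l²−L²−A²−y'²−z²)/(2L)=-0.0048
  θ1 = atan2(B,A) + arccos(C/0.3791) = 0.6977
rotate P by −φ2: (0.0728, 0.0155, -0.2936)
  A=0.1172, B=-0.2936, C=(l²−L²−A²−y'²−z²)/(2L)=0.1893
  √(A²+B²)=0.3161;  θ2 = -1.1910+0.9290 ≈ -0.2620
arm 3 (φ=240.0°): x'=-0.0230, y'=-0.0708
  A cos θ + B sin θ = C:  0.2130·cos θ + -0.2936·sin θ = 0.0376
  √(A²+B²)=0.3627;  θ3 = -0.9432+1.4669 ≈ 0.5238

θ₁ = 0.6977, θ₂ = -0.2620, θ₃ = 0.5238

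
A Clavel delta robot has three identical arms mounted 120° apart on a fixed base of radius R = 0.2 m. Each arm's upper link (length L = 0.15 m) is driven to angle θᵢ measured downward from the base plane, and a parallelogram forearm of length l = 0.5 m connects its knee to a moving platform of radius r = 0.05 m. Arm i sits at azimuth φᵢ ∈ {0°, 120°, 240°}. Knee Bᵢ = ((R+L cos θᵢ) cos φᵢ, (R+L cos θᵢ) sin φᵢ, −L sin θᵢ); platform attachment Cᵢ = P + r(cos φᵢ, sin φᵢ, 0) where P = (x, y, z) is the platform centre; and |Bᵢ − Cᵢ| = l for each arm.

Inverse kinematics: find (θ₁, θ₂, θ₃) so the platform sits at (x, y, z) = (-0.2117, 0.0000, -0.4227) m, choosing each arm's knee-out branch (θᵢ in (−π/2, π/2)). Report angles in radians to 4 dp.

θ₁ = 1.2214, θ₂ = -0.0001, θ₃ = -0.0001

arm 1 (φ=0.0°): x'=-0.2117, y'=0.0000
  A cos θ + B sin θ = C:  0.3617·cos θ + -0.4227·sin θ = -0.2733
  γ=atan2(-0.4227,0.3617)=-0.8630;  ψ=arccos(-0.4913)=2.0844;  θ1=γ+ψ≈1.2214
arm 2 (φ=120.0°): x'=0.1058, y'=0.1833
  A=0.0442, B=-0.4227, C=(l²−L²−A²−y'²−z²)/(2L)=0.0442
  γ=atan2(-0.4227,0.0442)=-1.4667;  ψ=arccos(0.1040)=1.4666;  θ2=γ+ψ≈-0.0001
rotate P by −φ3: (0.1059, -0.1833, -0.4227)
  A cos θ + B sin θ = C:  0.0441·cos θ + -0.4227·sin θ = 0.0442
  θ3 = atan2(B,A) + arccos(C/0.4250) = -0.0001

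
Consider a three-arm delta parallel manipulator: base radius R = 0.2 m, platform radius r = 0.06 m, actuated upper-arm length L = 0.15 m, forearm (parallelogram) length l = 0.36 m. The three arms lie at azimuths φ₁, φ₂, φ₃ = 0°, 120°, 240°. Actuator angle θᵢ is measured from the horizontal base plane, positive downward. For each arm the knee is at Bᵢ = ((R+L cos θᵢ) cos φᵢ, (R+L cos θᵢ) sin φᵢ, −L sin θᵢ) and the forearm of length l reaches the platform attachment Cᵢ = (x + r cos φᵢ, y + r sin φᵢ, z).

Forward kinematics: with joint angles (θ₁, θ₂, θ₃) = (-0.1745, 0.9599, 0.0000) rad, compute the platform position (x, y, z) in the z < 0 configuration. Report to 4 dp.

(0.0671, -0.0917, -0.2433)

centre 1 = (0.2877·cos0.0°, 0.2877·sin0.0°, 0.0260) = (0.2877, 0.0000, 0.0260)
φ2=120.0°: virtual centre (-0.1130, 0.1958, -0.1229), radius l
arm 3 at φ=240.0°: (R−r)+L cos θ3 = 0.2900;  centre 3 = (-0.1450, -0.2511, 0.0000)
eliminate P² terms by subtracting sphere 1 from 2 and 3
linear system: -0.8015x+0.3915y = -0.0173−-0.2978z; -0.8654x+-0.5023y = 0.0006−-0.0521z
Cramer: x(z) = 0.0114-0.2293z;  y(z) = -0.0208+0.2913z
quadratic in z: (1.1374)z²+(0.0625)z+(-0.0521)=0, √Δ=0.4909 → z ∈ {-0.2433, 0.1883}; z = -0.2433 (taking z<0)
x = 0.0671, y = -0.0917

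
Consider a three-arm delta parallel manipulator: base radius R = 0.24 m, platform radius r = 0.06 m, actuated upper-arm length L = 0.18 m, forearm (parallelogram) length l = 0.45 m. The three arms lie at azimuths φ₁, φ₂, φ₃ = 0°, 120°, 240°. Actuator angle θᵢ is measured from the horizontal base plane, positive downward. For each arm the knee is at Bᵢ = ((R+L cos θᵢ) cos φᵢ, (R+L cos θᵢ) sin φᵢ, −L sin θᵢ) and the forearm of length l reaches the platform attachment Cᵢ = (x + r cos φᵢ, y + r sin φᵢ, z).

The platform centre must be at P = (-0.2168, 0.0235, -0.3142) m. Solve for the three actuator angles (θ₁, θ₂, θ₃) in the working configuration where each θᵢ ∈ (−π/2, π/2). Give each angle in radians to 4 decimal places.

θ₁ = 1.3965, θ₂ = -0.1742, θ₃ = 0.0872

rotate P by −φ1: (-0.2168, 0.0235, -0.3142)
  e−x'=0.3968;  (l²−L²−(e−x')²−y'²−z²)/2L = -0.2406
  √(A²+B²)=0.5061;  θ1 = -0.6697+2.0662 ≈ 1.3965
arm 2 (φ=120.0°): x'=0.1288, y'=0.1760
  e−x'=0.0512;  (l²−L²−(e−x')²−y'²−z²)/2L = 0.1049
  √(A²+B²)=0.3184;  θ2 = -1.4091+1.2349 ≈ -0.1742
φ3=240.0° → target in arm frame (0.0880, -0.1995)
  A cos θ + B sin θ = C:  0.0920·cos θ + -0.3142·sin θ = 0.0642
  θ3 = atan2(B,A) + arccos(C/0.3274) = 0.0872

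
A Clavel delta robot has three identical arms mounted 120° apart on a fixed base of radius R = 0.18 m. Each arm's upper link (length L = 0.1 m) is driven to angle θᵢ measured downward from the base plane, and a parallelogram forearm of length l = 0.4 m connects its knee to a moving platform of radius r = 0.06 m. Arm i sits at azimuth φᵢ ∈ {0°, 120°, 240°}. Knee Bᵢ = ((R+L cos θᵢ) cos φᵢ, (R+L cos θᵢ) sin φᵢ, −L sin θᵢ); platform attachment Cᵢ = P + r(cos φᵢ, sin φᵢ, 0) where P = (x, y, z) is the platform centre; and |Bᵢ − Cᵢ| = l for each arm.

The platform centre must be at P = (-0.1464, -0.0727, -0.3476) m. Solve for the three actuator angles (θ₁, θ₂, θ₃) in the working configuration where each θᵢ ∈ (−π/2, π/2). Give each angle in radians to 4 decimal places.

θ₁ = 1.2214, θ₂ = 0.4363, θ₃ = -0.3490

arm 1 (φ=0.0°): x'=-0.1464, y'=-0.0727
  A=0.2664, B=-0.3476, C=(l²−L²−A²−y'²−z²)/(2L)=-0.2354
  θ1 = atan2(B,A) + arccos(C/0.4379) = 1.2214
φ2=120.0° → target in arm frame (0.0102, 0.1631)
  A cos θ + B sin θ = C:  0.1098·cos θ + -0.3476·sin θ = -0.0474
  γ=atan2(-0.3476,0.1098)=-1.2649;  ψ=arccos(-0.1301)=1.7013;  θ2=γ+ψ≈0.4363
rotate P by −φ3: (0.1362, -0.0904, -0.3476)
  A cos θ + B sin θ = C:  -0.0162·cos θ + -0.3476·sin θ = 0.1037
  γ=atan2(-0.3476,-0.0162)=-1.6173;  ψ=arccos(0.2979)=1.2683;  θ3=γ+ψ≈-0.3490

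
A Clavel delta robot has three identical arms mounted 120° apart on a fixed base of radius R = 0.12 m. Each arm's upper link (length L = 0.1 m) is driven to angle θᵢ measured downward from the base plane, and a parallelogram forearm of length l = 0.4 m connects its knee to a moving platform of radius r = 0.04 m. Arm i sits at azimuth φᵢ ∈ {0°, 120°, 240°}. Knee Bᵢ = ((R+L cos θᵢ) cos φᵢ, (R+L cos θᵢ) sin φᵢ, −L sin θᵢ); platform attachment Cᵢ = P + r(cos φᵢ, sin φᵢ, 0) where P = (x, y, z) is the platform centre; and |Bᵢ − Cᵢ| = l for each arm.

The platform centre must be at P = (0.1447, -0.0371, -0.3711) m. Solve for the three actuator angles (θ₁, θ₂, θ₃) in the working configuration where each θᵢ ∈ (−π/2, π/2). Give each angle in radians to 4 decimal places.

arm 1 (φ=0.0°): x'=0.1447, y'=-0.0371
  A cos θ + B sin θ = C:  -0.0647·cos θ + -0.3711·sin θ = 0.0336
  √(A²+B²)=0.3767;  θ1 = -1.7434+1.4815 ≈ -0.2620
rotate P by −φ2: (-0.1045, -0.1068, -0.3711)
  A=0.1845, B=-0.3711, C=(l²−L²−A²−y'²−z²)/(2L)=-0.1657
  γ=atan2(-0.3711,0.1845)=-1.1095;  ψ=arccos(-0.3999)=1.9822;  θ2=γ+ψ≈0.8728
φ3=240.0° → target in arm frame (-0.0402, 0.1439)
  A=0.1202, B=-0.3711, C=(l²−L²−A²−y'²−z²)/(2L)=-0.1143
  √(A²+B²)=0.3901;  θ3 = -1.2575+1.8682 ≈ 0.6107

θ₁ = -0.2620, θ₂ = 0.8728, θ₃ = 0.6107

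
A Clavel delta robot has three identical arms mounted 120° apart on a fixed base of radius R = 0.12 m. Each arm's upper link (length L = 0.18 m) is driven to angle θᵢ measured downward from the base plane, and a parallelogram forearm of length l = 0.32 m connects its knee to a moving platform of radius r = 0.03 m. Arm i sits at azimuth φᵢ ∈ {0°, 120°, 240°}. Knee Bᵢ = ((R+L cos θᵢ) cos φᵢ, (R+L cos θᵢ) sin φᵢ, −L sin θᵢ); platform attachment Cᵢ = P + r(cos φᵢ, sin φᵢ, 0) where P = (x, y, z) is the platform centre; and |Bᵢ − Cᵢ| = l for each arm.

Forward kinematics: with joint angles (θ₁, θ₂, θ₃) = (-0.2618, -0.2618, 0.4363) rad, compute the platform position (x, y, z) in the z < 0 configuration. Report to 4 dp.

O1 = (0.2639·cos0.0°, 0.2639·sin0.0°, 0.0466) = (0.2639, 0.0000, 0.0466)
arm 2 at φ=120.0°: ρ2 = 0.2639;  O2 = (-0.1319, 0.2285, 0.0466)
arm 3 at φ=240.0°: ρ3 = 0.2531;  O3 = (-0.1266, -0.2192, -0.0761)
subtract pairs → two planes through P
plane₁₂: -0.7916x+0.4570y+0.0000z = 0.0000
Cramer: x(z) = 0.0013-0.1593z;  y(z) = 0.0022-0.2758z
into |P−O₁|² = l²: 1.1015z² + -0.0107z + -0.0313 = 0;  Δ = 0.1378;  z = -0.1637 or 0.1734 → z<0 root = -0.1637
x = 0.0273, y = 0.0473

(0.0273, 0.0473, -0.1637)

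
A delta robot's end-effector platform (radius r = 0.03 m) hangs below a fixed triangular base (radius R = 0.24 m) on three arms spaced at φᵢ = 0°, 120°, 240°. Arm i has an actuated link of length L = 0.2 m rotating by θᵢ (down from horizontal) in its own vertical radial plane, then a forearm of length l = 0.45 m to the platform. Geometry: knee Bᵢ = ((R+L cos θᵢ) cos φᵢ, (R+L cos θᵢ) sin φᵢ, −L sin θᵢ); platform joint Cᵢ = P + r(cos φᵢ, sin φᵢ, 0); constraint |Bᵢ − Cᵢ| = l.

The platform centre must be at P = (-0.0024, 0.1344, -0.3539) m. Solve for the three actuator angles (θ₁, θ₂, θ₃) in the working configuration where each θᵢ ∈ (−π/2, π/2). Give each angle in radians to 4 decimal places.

θ₁ = 0.6982, θ₂ = 0.0873, θ₃ = 1.1343

φ1=0.0° → target in arm frame (-0.0024, 0.1344)
  A cos θ + B sin θ = C:  0.2124·cos θ + -0.3539·sin θ = -0.0648
  θ1 = atan2(B,A) + arccos(C/0.4127) = 0.6982
rotate P by −φ2: (0.1176, -0.0651, -0.3539)
  A=0.0924, B=-0.3539, C=(l²−L²−A²−y'²−z²)/(2L)=0.0612
  √(A²+B²)=0.3658;  θ2 = -1.3154+1.4027 ≈ 0.0873
arm 3 (φ=240.0°): x'=-0.1152, y'=-0.0693
  A cos θ + B sin θ = C:  0.3252·cos θ + -0.3539·sin θ = -0.1832
  γ=atan2(-0.3539,0.3252)=-0.8276;  ψ=arccos(-0.3813)=1.9620;  θ3=γ+ψ≈1.1343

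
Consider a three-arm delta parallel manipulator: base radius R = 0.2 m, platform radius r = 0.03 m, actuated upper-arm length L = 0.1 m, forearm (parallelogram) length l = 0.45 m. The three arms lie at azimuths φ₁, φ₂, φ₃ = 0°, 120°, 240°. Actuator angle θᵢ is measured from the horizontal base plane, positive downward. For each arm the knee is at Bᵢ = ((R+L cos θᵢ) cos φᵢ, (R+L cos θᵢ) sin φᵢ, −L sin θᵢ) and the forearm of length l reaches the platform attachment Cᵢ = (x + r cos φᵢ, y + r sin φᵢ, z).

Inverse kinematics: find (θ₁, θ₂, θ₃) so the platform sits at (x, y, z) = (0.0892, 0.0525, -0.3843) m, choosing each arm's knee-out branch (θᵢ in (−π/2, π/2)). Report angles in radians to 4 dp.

θ₁ = -0.2622, θ₂ = 0.3491, θ₃ = 0.8724

φ1=0.0° → target in arm frame (0.0892, 0.0525)
  A=0.0808, B=-0.3843, C=(l²−L²−A²−y'²−z²)/(2L)=0.1776
  γ=atan2(-0.3843,0.0808)=-1.3636;  ψ=arccos(0.4524)=1.1014;  θ1=γ+ψ≈-0.2622
rotate P by −φ2: (0.0009, -0.1035, -0.3843)
  A cos θ + B sin θ = C:  0.1691·cos θ + -0.3843·sin θ = 0.0275
  θ2 = atan2(B,A) + arccos(C/0.4199) = 0.3491
rotate P by −φ3: (-0.0901, 0.0510, -0.3843)
  A=0.2601, B=-0.3843, C=(l²−L²−A²−y'²−z²)/(2L)=-0.1271
  √(A²+B²)=0.4640;  θ3 = -0.9759+1.8483 ≈ 0.8724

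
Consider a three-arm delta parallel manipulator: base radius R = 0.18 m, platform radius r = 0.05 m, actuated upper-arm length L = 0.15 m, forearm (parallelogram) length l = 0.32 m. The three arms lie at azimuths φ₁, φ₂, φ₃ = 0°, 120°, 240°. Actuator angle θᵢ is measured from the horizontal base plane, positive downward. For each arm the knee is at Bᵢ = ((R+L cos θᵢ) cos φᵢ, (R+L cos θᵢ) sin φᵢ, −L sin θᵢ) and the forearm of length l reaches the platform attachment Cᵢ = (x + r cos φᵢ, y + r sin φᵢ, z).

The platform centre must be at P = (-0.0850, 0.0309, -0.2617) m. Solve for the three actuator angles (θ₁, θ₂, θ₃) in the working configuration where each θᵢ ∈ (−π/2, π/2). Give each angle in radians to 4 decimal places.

rotate P by −φ1: (-0.0850, 0.0309, -0.2617)
  A cos θ + B sin θ = C:  0.2150·cos θ + -0.2617·sin θ = -0.1192
  θ1 = atan2(B,A) + arccos(C/0.3387) = 1.0475
arm 2 (φ=120.0°): x'=0.0693, y'=0.0582
  A=0.0607, B=-0.2617, C=(l²−L²−A²−y'²−z²)/(2L)=0.0145
  θ2 = atan2(B,A) + arccos(C/0.2687) = 0.1742
φ3=240.0° → target in arm frame (0.0157, -0.0891)
  e−x'=0.1143;  (l²−L²−(e−x')²−y'²−z²)/2L = -0.0319
  θ3 = atan2(B,A) + arccos(C/0.2856) = 0.5237

θ₁ = 1.0475, θ₂ = 0.1742, θ₃ = 0.5237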